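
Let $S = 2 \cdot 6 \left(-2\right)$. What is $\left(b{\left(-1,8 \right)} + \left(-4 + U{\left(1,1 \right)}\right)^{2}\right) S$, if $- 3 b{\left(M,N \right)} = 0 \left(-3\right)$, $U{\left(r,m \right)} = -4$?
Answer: $-1536$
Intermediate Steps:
$S = -24$ ($S = 12 \left(-2\right) = -24$)
$b{\left(M,N \right)} = 0$ ($b{\left(M,N \right)} = - \frac{0 \left(-3\right)}{3} = \left(- \frac{1}{3}\right) 0 = 0$)
$\left(b{\left(-1,8 \right)} + \left(-4 + U{\left(1,1 \right)}\right)^{2}\right) S = \left(0 + \left(-4 - 4\right)^{2}\right) \left(-24\right) = \left(0 + \left(-8\right)^{2}\right) \left(-24\right) = \left(0 + 64\right) \left(-24\right) = 64 \left(-24\right) = -1536$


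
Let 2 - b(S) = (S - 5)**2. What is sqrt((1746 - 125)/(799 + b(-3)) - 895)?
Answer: I*sqrt(484941578)/737 ≈ 29.88*I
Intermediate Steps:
b(S) = 2 - (-5 + S)**2 (b(S) = 2 - (S - 5)**2 = 2 - (-5 + S)**2)
sqrt((1746 - 125)/(799 + b(-3)) - 895) = sqrt((1746 - 125)/(799 + (2 - (-5 - 3)**2)) - 895) = sqrt(1621/(799 + (2 - 1*(-8)**2)) - 895) = sqrt(1621/(799 + (2 - 1*64)) - 895) = sqrt(1621/(799 + (2 - 64)) - 895) = sqrt(1621/(799 - 62) - 895) = sqrt(1621/737 - 895) = sqrt(-657994/737) = I*sqrt(484941578)/737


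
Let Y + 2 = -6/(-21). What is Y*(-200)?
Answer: 2400/7 ≈ 342.86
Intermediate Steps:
Y = -12/7 (Y = -2 - 6/(-21) = -2 - 6*(-1/21) = -2 + 2/7 = -12/7 ≈ -1.7143)
Y*(-200) = -12/7*(-200) = 2400/7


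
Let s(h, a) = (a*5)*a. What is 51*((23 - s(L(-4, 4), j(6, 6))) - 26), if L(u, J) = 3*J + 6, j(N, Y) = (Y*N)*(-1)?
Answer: -330633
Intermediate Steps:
j(N, Y) = -N*Y (j(N, Y) = (N*Y)*(-1) = -N*Y)
L(u, J) = 6 + 3*J
s(h, a) = 5*a² (s(h, a) = (5*a)*a = 5*a²)
51*((23 - s(L(-4, 4), j(6, 6))) - 26) = 51*((23 - 5*(-1*6*6)²) - 26) = 51*((23 - 5*(-36)²) - 26) = 51*((23 - 5*1296) - 26) = 51*((23 - 1*6480) - 26) = 51*((23 - 6480) - 26) = 51*(-6457 - 26) = 51*(-6483) = -330633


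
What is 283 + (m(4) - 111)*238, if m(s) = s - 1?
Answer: -25421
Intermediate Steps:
m(s) = -1 + s
283 + (m(4) - 111)*238 = 283 + ((-1 + 4) - 111)*238 = 283 + (3 - 111)*238 = 283 - 108*238 = 283 - 25704 = -25421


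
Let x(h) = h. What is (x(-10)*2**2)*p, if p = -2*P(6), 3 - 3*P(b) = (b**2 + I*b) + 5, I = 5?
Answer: -5440/3 ≈ -1813.3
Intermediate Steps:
P(b) = -2/3 - 5*b/3 - b**2/3 (P(b) = 1 - ((b**2 + 5*b) + 5)/3 = 1 - (5 + b**2 + 5*b)/3 = 1 + (-5/3 - 5*b/3 - b**2/3) = -2/3 - 5*b/3 - b**2/3)
p = 136/3 (p = -2*(-2/3 - 5/3*6 - 1/3*6**2) = -2*(-2/3 - 10 - 1/3*36) = -2*(-2/3 - 10 - 12) = -2*(-68/3) = 136/3 ≈ 45.333)
(x(-10)*2**2)*p = -10*2**2*(136/3) = -10*4*(136/3) = -40*136/3 = -5440/3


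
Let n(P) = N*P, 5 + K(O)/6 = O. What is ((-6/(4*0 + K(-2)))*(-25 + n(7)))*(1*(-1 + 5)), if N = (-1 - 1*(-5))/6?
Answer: -244/21 ≈ -11.619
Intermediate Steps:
K(O) = -30 + 6*O
N = 2/3 (N = (-1 + 5)*(1/6) = 4*(1/6) = 2/3 ≈ 0.66667)
n(P) = 2*P/3
((-6/(4*0 + K(-2)))*(-25 + n(7)))*(1*(-1 + 5)) = ((-6/(4*0 + (-30 + 6*(-2))))*(-25 + (2/3)*7))*(1*(-1 + 5)) = ((-6/(0 + (-30 - 12)))*(-25 + 14/3))*(1*4) = (-6/(0 - 42)*(-61/3))*4 = (-6/(-42)*(-61/3))*4 = (-6*(-1/42)*(-61/3))*4 = ((1/7)*(-61/3))*4 = -61/21*4 = -244/21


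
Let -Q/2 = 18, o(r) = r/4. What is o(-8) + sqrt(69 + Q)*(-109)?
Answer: -2 - 109*sqrt(33) ≈ -628.16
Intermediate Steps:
o(r) = r/4 (o(r) = r*(1/4) = r/4)
Q = -36 (Q = -2*18 = -36)
o(-8) + sqrt(69 + Q)*(-109) = (1/4)*(-8) + sqrt(69 - 36)*(-109) = -2 + sqrt(33)*(-109) = -2 - 109*sqrt(33)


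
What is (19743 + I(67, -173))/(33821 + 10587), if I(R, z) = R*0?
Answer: 19743/44408 ≈ 0.44458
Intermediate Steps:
I(R, z) = 0
(19743 + I(67, -173))/(33821 + 10587) = (19743 + 0)/(33821 + 10587) = 19743/44408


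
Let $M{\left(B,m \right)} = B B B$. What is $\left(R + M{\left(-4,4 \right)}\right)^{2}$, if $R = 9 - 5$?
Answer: $3600$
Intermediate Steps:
$R = 4$ ($R = 9 - 5 = 4$)
$M{\left(B,m \right)} = B^{3}$ ($M{\left(B,m \right)} = B^{2} B = B^{3}$)
$\left(R + M{\left(-4,4 \right)}\right)^{2} = \left(4 + \left(-4\right)^{3}\right)^{2} = \left(4 - 64\right)^{2} = \left(-60\right)^{2} = 3600$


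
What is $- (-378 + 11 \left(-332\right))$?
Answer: $4030$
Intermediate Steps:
$- (-378 + 11 \left(-332\right)) = - (-378 - 3652) = \left(-1\right) \left(-4030\right) = 4030$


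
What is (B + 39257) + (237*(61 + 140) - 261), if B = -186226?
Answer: -99593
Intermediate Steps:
(B + 39257) + (237*(61 + 140) - 261) = (-186226 + 39257) + (237*(61 + 140) - 261) = -146969 + (237*201 - 261) = -146969 + (47637 - 261) = -146969 + 47376 = -99593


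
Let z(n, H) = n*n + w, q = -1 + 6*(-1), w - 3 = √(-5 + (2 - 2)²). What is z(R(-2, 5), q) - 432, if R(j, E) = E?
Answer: -404 + I*√5 ≈ -404.0 + 2.2361*I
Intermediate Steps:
w = 3 + I*√5 (w = 3 + √(-5 + (2 - 2)²) = 3 + √(-5 + 0²) = 3 + √(-5 + 0) = 3 + √(-5) = 3 + I*√5 ≈ 3.0 + 2.2361*I)
q = -7 (q = -1 - 6 = -7)
z(n, H) = 3 + n² + I*√5 (z(n, H) = n*n + (3 + I*√5) = n² + (3 + I*√5) = 3 + n² + I*√5)
z(R(-2, 5), q) - 432 = (3 + 5² + I*√5) - 432 = (3 + 25 + I*√5) - 432 = (28 + I*√5) - 432 = -404 + I*√5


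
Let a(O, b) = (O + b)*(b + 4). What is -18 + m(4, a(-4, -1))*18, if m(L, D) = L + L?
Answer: 126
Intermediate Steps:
a(O, b) = (4 + b)*(O + b) (a(O, b) = (O + b)*(4 + b) = (4 + b)*(O + b))
m(L, D) = 2*L
-18 + m(4, a(-4, -1))*18 = -18 + (2*4)*18 = -18 + 8*18 = -18 + 144 = 126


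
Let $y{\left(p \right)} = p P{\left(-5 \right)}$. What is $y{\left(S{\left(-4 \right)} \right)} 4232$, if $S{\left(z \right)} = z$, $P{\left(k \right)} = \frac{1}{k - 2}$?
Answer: $\frac{16928}{7} \approx 2418.3$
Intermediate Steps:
$P{\left(k \right)} = \frac{1}{-2 + k}$
$y{\left(p \right)} = - \frac{p}{7}$ ($y{\left(p \right)} = \frac{p}{-2 - 5} = \frac{p}{-7} = p \left(- \frac{1}{7}\right) = - \frac{p}{7}$)
$y{\left(S{\left(-4 \right)} \right)} 4232 = \left(- \frac{1}{7}\right) \left(-4\right) 4232 = \frac{4}{7} \cdot 4232 = \frac{16928}{7}$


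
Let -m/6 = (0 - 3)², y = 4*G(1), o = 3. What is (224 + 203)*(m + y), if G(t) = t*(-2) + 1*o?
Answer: -21350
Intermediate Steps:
G(t) = 3 - 2*t (G(t) = t*(-2) + 1*3 = -2*t + 3 = 3 - 2*t)
y = 4 (y = 4*(3 - 2*1) = 4*(3 - 2) = 4*1 = 4)
m = -54 (m = -6*(0 - 3)² = -6*(-3)² = -6*9 = -54)
(224 + 203)*(m + y) = (224 + 203)*(-54 + 4) = 427*(-50) = -21350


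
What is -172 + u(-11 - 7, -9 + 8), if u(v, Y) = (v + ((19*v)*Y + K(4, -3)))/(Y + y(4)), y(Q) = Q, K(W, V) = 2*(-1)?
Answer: -194/3 ≈ -64.667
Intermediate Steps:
K(W, V) = -2
u(v, Y) = (-2 + v + 19*Y*v)/(4 + Y) (u(v, Y) = (v + ((19*v)*Y - 2))/(Y + 4) = (v + (19*Y*v - 2))/(4 + Y) = (v + (-2 + 19*Y*v))/(4 + Y) = (-2 + v + 19*Y*v)/(4 + Y))
-172 + u(-11 - 7, -9 + 8) = -172 + (-2 + (-11 - 7) + 19*(-9 + 8)*(-11 - 7))/(4 + (-9 + 8)) = -172 + (-2 - 18 + 19*(-1)*(-18))/(4 - 1) = -172 + (-2 - 18 + 342)/3 = -172 + (⅓)*322 = -172 + 322/3 = -194/3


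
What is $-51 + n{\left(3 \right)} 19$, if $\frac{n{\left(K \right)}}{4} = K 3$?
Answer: $633$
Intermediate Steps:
$n{\left(K \right)} = 12 K$ ($n{\left(K \right)} = 4 K 3 = 4 \cdot 3 K = 12 K$)
$-51 + n{\left(3 \right)} 19 = -51 + 12 \cdot 3 \cdot 19 = -51 + 36 \cdot 19 = -51 + 684 = 633$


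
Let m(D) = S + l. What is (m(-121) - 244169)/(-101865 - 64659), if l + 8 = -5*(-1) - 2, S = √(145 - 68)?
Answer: 122087/83262 - √77/166524 ≈ 1.4662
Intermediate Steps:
S = √77 ≈ 8.7750
l = -5 (l = -8 + (-5*(-1) - 2) = -8 + (5 - 2) = -8 + 3 = -5)
m(D) = -5 + √77 (m(D) = √77 - 5 = -5 + √77)
(m(-121) - 244169)/(-101865 - 64659) = ((-5 + √77) - 244169)/(-101865 - 64659) = (-244174 + √77)/(-166524) = (-244174 + √77)*(-1/166524) = 122087/83262 - √77/166524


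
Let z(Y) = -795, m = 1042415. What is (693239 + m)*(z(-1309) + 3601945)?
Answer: 6250350402100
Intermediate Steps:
(693239 + m)*(z(-1309) + 3601945) = (693239 + 1042415)*(-795 + 3601945) = 1735654*3601150 = 6250350402100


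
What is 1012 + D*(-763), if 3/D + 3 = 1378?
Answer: 1389211/1375 ≈ 1010.3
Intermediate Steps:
D = 3/1375 (D = 3/(-3 + 1378) = 3/1375 ≈ 0.0021818)
1012 + D*(-763) = 1012 + (3/1375)*(-763) = 1012 - 2289/1375 = 1389211/1375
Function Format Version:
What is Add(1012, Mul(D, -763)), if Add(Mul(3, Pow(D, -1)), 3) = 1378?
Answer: Rational(1389211, 1375) ≈ 1010.3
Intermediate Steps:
D = Rational(3, 1375) (D = Mul(3, Pow(Add(-3, 1378), -1)) = Mul(3, Pow(1375, -1)) = Mul(3, Rational(1, 1375)) = Rational(3, 1375) ≈ 0.0021818)
Add(1012, Mul(D, -763)) = Add(1012, Mul(Rational(3, 1375), -763)) = Add(1012, Rational(-2289, 1375)) = Rational(1389211, 1375)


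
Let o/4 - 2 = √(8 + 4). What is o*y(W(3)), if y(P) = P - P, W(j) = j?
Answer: 0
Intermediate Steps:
o = 8 + 8*√3 (o = 8 + 4*√(8 + 4) = 8 + 4*√12 = 8 + 4*(2*√3) = 8 + 8*√3 ≈ 21.856)
y(P) = 0
o*y(W(3)) = (8 + 8*√3)*0 = 0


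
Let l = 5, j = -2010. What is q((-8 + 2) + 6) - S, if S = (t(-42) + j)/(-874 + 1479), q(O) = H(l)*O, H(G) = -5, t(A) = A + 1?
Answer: 2051/605 ≈ 3.3901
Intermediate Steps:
t(A) = 1 + A
q(O) = -5*O
S = -2051/605 (S = ((1 - 42) - 2010)/(-874 + 1479) = (-41 - 2010)/605 = -2051*1/605 = -2051/605 ≈ -3.3901)
q((-8 + 2) + 6) - S = -5*((-8 + 2) + 6) - 1*(-2051/605) = -5*(-6 + 6) + 2051/605 = -5*0 + 2051/605 = 0 + 2051/605 = 2051/605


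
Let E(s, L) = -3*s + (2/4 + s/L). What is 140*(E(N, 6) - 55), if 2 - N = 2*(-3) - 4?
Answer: -12390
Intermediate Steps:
N = 12 (N = 2 - (2*(-3) - 4) = 2 - (-6 - 4) = 2 - 1*(-10) = 2 + 10 = 12)
E(s, L) = 1/2 - 3*s + s/L (E(s, L) = -3*s + (2*(1/4) + s/L) = -3*s + (1/2 + s/L) = 1/2 - 3*s + s/L)
140*(E(N, 6) - 55) = 140*((1/2 - 3*12 + 12/6) - 55) = 140*((1/2 - 36 + 12*(1/6)) - 55) = 140*((1/2 - 36 + 2) - 55) = 140*(-67/2 - 55) = 140*(-177/2) = -12390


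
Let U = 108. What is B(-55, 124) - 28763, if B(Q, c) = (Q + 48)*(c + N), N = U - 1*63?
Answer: -29946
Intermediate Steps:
N = 45 (N = 108 - 1*63 = 108 - 63 = 45)
B(Q, c) = (45 + c)*(48 + Q) (B(Q, c) = (Q + 48)*(c + 45) = (48 + Q)*(45 + c) = (45 + c)*(48 + Q))
B(-55, 124) - 28763 = (2160 + 45*(-55) + 48*124 - 55*124) - 28763 = (2160 - 2475 + 5952 - 6820) - 28763 = -1183 - 28763 = -29946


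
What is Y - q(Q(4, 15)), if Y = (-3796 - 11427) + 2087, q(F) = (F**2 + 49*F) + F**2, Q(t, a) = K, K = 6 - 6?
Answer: -13136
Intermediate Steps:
K = 0
Q(t, a) = 0
q(F) = 2*F**2 + 49*F
Y = -13136 (Y = -15223 + 2087 = -13136)
Y - q(Q(4, 15)) = -13136 - 0*(49 + 2*0) = -13136 - 0*(49 + 0) = -13136 - 0*49 = -13136 - 1*0 = -13136 + 0 = -13136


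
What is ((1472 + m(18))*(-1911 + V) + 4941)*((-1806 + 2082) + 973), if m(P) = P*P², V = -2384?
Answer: -39175808011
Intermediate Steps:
m(P) = P³
((1472 + m(18))*(-1911 + V) + 4941)*((-1806 + 2082) + 973) = ((1472 + 18³)*(-1911 - 2384) + 4941)*((-1806 + 2082) + 973) = ((1472 + 5832)*(-4295) + 4941)*(276 + 973) = (7304*(-4295) + 4941)*1249 = (-31370680 + 4941)*1249 = -31365739*1249 = -39175808011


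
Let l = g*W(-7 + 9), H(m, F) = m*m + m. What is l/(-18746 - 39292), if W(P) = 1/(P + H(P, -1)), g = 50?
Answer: -25/232152 ≈ -0.00010769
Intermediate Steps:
H(m, F) = m + m**2 (H(m, F) = m**2 + m = m + m**2)
W(P) = 1/(P + P*(1 + P))
l = 25/4 (l = 50*(1/((-7 + 9)*(2 + (-7 + 9)))) = 50*(1/(2*(2 + 2))) = 50*((1/2)/4) = 50*((1/2)*(1/4)) = 50*(1/8) = 25/4 ≈ 6.2500)
l/(-18746 - 39292) = 25/(4*(-18746 - 39292)) = (25/4)/(-58038) = (25/4)*(-1/58038) = -25/232152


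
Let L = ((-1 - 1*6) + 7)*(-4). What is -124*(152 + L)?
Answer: -18848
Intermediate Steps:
L = 0 (L = ((-1 - 6) + 7)*(-4) = (-7 + 7)*(-4) = 0*(-4) = 0)
-124*(152 + L) = -124*(152 + 0) = -124*152 = -18848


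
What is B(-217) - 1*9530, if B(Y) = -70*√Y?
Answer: -9530 - 70*I*√217 ≈ -9530.0 - 1031.2*I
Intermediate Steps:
B(-217) - 1*9530 = -70*I*√217 - 1*9530 = -70*I*√217 - 9530 = -9530 - 70*I*√217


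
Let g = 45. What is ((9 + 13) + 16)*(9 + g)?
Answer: 2052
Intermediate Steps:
((9 + 13) + 16)*(9 + g) = ((9 + 13) + 16)*(9 + 45) = (22 + 16)*54 = 38*54 = 2052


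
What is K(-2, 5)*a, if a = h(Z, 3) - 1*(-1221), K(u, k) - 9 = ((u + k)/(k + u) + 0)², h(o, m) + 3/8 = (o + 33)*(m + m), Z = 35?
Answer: 65145/4 ≈ 16286.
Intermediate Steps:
h(o, m) = -3/8 + 2*m*(33 + o) (h(o, m) = -3/8 + (o + 33)*(m + m) = -3/8 + (33 + o)*(2*m) = -3/8 + 2*m*(33 + o))
K(u, k) = 10 (K(u, k) = 9 + ((u + k)/(k + u) + 0)² = 9 + ((k + u)/(k + u) + 0)² = 9 + (1 + 0)² = 9 + 1² = 9 + 1 = 10)
a = 13029/8 (a = (-3/8 + 66*3 + 2*3*35) - 1*(-1221) = (-3/8 + 198 + 210) + 1221 = 3261/8 + 1221 = 13029/8 ≈ 1628.6)
K(-2, 5)*a = 10*(13029/8) = 65145/4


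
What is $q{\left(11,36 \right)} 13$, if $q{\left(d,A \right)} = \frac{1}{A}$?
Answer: $\frac{13}{36} \approx 0.36111$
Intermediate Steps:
$q{\left(11,36 \right)} 13 = \frac{1}{36} \cdot 13 = \frac{13}{36}$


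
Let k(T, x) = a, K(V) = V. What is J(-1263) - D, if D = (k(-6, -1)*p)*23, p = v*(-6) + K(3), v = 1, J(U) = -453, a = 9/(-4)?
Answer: -2433/4 ≈ -608.25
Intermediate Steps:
a = -9/4 (a = 9*(-¼) = -9/4 ≈ -2.2500)
k(T, x) = -9/4
p = -3 (p = 1*(-6) + 3 = -6 + 3 = -3)
D = 621/4 (D = -9/4*(-3)*23 = (27/4)*23 = 621/4 ≈ 155.25)
J(-1263) - D = -453 - 1*621/4 = -453 - 621/4 = -2433/4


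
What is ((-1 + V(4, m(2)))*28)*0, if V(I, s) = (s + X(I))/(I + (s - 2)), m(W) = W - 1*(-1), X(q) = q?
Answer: 0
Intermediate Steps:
m(W) = 1 + W (m(W) = W + 1 = 1 + W)
V(I, s) = (I + s)/(-2 + I + s) (V(I, s) = (s + I)/(I + (s - 2)) = (I + s)/(I + (-2 + s)) = (I + s)/(-2 + I + s))
((-1 + V(4, m(2)))*28)*0 = ((-1 + (4 + (1 + 2))/(-2 + 4 + (1 + 2)))*28)*0 = ((-1 + (4 + 3)/(-2 + 4 + 3))*28)*0 = ((-1 + 7/5)*28)*0 = ((⅖)*28)*0 = (56/5)*0 = 0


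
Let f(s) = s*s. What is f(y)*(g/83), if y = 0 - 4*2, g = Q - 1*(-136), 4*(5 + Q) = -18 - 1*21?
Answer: 7760/83 ≈ 93.494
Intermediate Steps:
Q = -59/4 (Q = -5 + (-18 - 1*21)/4 = -5 + (-18 - 21)/4 = -5 + (¼)*(-39) = -5 - 39/4 = -59/4 ≈ -14.750)
g = 485/4 (g = -59/4 - 1*(-136) = -59/4 + 136 = 485/4 ≈ 121.25)
y = -8 (y = 0 - 8 = -8)
f(s) = s²
f(y)*(g/83) = (-8)²*((485/4)/83) = 64*((485/4)*(1/83)) = 64*(485/332) = 7760/83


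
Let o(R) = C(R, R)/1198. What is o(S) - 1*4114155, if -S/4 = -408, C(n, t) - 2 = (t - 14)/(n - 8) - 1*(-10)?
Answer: -4002151233727/972776 ≈ -4.1142e+6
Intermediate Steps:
C(n, t) = 12 + (-14 + t)/(-8 + n) (C(n, t) = 2 + ((t - 14)/(n - 8) - 1*(-10)) = 2 + ((-14 + t)/(-8 + n) + 10) = 2 + (10 + (-14 + t)/(-8 + n)) = 12 + (-14 + t)/(-8 + n))
S = 1632 (S = -4*(-408) = 1632)
o(R) = (-110 + 13*R)/(1198*(-8 + R)) (o(R) = ((-110 + R + 12*R)/(-8 + R))/1198 = ((-110 + 13*R)/(-8 + R))*(1/1198) = (-110 + 13*R)/(1198*(-8 + R)))
o(S) - 1*4114155 = (-110 + 13*1632)/(1198*(-8 + 1632)) - 1*4114155 = (1/1198)*(-110 + 21216)/1624 - 4114155 = (1/1198)*(1/1624)*21106 - 4114155 = 10553/972776 - 4114155 = -4002151233727/972776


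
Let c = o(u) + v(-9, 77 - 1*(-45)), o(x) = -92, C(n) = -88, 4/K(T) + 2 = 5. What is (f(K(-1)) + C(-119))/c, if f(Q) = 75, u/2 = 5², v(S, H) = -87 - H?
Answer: 13/301 ≈ 0.043189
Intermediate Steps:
K(T) = 4/3 (K(T) = 4/(-2 + 5) = 4/3)
u = 50 (u = 2*5² = 2*25 = 50)
c = -301 (c = -92 + (-87 - (77 - 1*(-45))) = -92 + (-87 - (77 + 45)) = -92 + (-87 - 1*122) = -92 + (-87 - 122) = -92 - 209 = -301)
(f(K(-1)) + C(-119))/c = (75 - 88)/(-301) = -13*(-1/301) = 13/301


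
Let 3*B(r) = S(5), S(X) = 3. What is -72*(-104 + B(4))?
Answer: 7416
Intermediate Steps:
B(r) = 1 (B(r) = (⅓)*3 = 1)
-72*(-104 + B(4)) = -72*(-104 + 1) = -72*(-103) = 7416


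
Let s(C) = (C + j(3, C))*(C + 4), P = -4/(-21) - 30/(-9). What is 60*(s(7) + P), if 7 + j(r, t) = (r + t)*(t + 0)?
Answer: 324880/7 ≈ 46411.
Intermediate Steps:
j(r, t) = -7 + t*(r + t) (j(r, t) = -7 + (r + t)*(t + 0) = -7 + (r + t)*t = -7 + t*(r + t))
P = 74/21 (P = -4*(-1/21) - 30*(-⅑) = 4/21 + 10/3 = 74/21 ≈ 3.5238)
s(C) = (4 + C)*(-7 + C² + 4*C) (s(C) = (C + (-7 + C² + 3*C))*(C + 4) = (-7 + C² + 4*C)*(4 + C) = (4 + C)*(-7 + C² + 4*C))
60*(s(7) + P) = 60*((-28 + 7³ + 8*7² + 9*7) + 74/21) = 60*((-28 + 343 + 8*49 + 63) + 74/21) = 60*((-28 + 343 + 392 + 63) + 74/21) = 60*(770 + 74/21) = 60*(16244/21) = 324880/7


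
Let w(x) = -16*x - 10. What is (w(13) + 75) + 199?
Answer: 56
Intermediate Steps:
w(x) = -10 - 16*x
(w(13) + 75) + 199 = ((-10 - 16*13) + 75) + 199 = ((-10 - 208) + 75) + 199 = (-218 + 75) + 199 = -143 + 199 = 56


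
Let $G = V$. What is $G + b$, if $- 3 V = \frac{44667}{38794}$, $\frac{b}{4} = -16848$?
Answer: $- \frac{373488591}{5542} \approx -67392.0$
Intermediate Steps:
$b = -67392$ ($b = 4 \left(-16848\right) = -67392$)
$V = - \frac{2127}{5542}$ ($V = - \frac{44667 \cdot \frac{1}{38794}}{3} = \left(- \frac{1}{3}\right) \frac{6381}{5542} = - \frac{2127}{5542} \approx -0.3838$)
$G = - \frac{2127}{5542} \approx -0.3838$
$G + b = - \frac{2127}{5542} - 67392 = - \frac{373488591}{5542}$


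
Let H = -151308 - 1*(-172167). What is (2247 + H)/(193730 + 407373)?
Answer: 23106/601103 ≈ 0.038439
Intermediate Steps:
H = 20859 (H = -151308 + 172167 = 20859)
(2247 + H)/(193730 + 407373) = (2247 + 20859)/(193730 + 407373) = 23106/601103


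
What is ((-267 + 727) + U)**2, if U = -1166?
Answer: 498436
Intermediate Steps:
((-267 + 727) + U)**2 = ((-267 + 727) - 1166)**2 = (460 - 1166)**2 = (-706)**2 = 498436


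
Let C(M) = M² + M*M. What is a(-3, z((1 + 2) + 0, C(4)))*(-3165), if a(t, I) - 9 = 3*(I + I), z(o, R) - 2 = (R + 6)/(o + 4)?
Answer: -1186875/7 ≈ -1.6955e+5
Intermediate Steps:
C(M) = 2*M² (C(M) = M² + M² = 2*M²)
z(o, R) = 2 + (6 + R)/(4 + o) (z(o, R) = 2 + (R + 6)/(o + 4) = 2 + (6 + R)/(4 + o))
a(t, I) = 9 + 6*I (a(t, I) = 9 + 3*(I + I) = 9 + 3*(2*I) = 9 + 6*I)
a(-3, z((1 + 2) + 0, C(4)))*(-3165) = (9 + 6*((14 + 2*4² + 2*((1 + 2) + 0))/(4 + ((1 + 2) + 0))))*(-3165) = (9 + 6*((14 + 2*16 + 2*(3 + 0))/(4 + (3 + 0))))*(-3165) = (9 + 6*((14 + 32 + 2*3)/(4 + 3)))*(-3165) = (9 + 6*((14 + 32 + 6)/7))*(-3165) = (9 + 6*((⅐)*52))*(-3165) = (9 + 6*(52/7))*(-3165) = (9 + 312/7)*(-3165) = (375/7)*(-3165) = -1186875/7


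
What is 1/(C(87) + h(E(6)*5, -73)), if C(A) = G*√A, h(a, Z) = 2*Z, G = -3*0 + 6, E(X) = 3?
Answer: -73/9092 - 3*√87/9092 ≈ -0.011107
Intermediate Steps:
G = 6 (G = 0 + 6 = 6)
C(A) = 6*√A
1/(C(87) + h(E(6)*5, -73)) = 1/(6*√87 + 2*(-73)) = 1/(6*√87 - 146) = 1/(-146 + 6*√87)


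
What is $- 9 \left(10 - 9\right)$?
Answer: $-9$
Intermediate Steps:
$- 9 \left(10 - 9\right) = \left(-9\right) 1 = -9$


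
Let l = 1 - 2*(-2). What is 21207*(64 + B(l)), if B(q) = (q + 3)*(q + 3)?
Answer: 2714496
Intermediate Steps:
l = 5 (l = 1 + 4 = 5)
B(q) = (3 + q)² (B(q) = (3 + q)*(3 + q) = (3 + q)²)
21207*(64 + B(l)) = 21207*(64 + (3 + 5)²) = 21207*(64 + 8²) = 21207*(64 + 64) = 21207*128 = 2714496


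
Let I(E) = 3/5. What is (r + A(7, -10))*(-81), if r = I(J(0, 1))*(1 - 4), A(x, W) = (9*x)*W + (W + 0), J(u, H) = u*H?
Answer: 259929/5 ≈ 51986.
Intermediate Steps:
J(u, H) = H*u
I(E) = 3/5 (I(E) = 3*(1/5) = 3/5)
A(x, W) = W + 9*W*x (A(x, W) = 9*W*x + W = W + 9*W*x)
r = -9/5 (r = 3*(1 - 4)/5 = (3/5)*(-3) = -9/5 ≈ -1.8000)
(r + A(7, -10))*(-81) = (-9/5 - 10*(1 + 9*7))*(-81) = (-9/5 - 10*(1 + 63))*(-81) = (-9/5 - 10*64)*(-81) = (-9/5 - 640)*(-81) = -3209/5*(-81) = 259929/5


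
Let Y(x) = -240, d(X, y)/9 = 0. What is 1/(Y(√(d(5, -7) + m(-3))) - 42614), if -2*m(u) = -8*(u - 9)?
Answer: -1/42854 ≈ -2.3335e-5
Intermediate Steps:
m(u) = -36 + 4*u (m(u) = -(-4)*(u - 9) = -(-4)*(-9 + u) = -(72 - 8*u)/2 = -36 + 4*u)
d(X, y) = 0 (d(X, y) = 9*0 = 0)
1/(Y(√(d(5, -7) + m(-3))) - 42614) = 1/(-240 - 42614) = 1/(-42854) = -1/42854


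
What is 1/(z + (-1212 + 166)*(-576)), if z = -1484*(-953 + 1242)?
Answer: 1/173620 ≈ 5.7597e-6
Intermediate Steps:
z = -428876 (z = -1484*289 = -428876)
1/(z + (-1212 + 166)*(-576)) = 1/(-428876 + (-1212 + 166)*(-576)) = 1/(-428876 - 1046*(-576)) = 1/(-428876 + 602496) = 1/173620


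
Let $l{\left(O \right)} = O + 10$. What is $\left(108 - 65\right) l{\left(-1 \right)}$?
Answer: $387$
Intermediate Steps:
$l{\left(O \right)} = 10 + O$
$\left(108 - 65\right) l{\left(-1 \right)} = \left(108 - 65\right) \left(10 - 1\right) = 43 \cdot 9 = 387$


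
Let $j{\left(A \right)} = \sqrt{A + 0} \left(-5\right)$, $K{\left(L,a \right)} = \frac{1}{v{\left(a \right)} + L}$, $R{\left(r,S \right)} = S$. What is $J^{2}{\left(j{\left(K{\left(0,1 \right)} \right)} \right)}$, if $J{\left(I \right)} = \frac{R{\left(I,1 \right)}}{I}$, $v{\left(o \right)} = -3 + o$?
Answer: $- \frac{2}{25} \approx -0.08$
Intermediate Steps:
$K{\left(L,a \right)} = \frac{1}{-3 + L + a}$ ($K{\left(L,a \right)} = \frac{1}{\left(-3 + a\right) + L} = \frac{1}{-3 + L + a}$)
$j{\left(A \right)} = - 5 \sqrt{A}$ ($j{\left(A \right)} = \sqrt{A} \left(-5\right) = - 5 \sqrt{A}$)
$J{\left(I \right)} = \frac{1}{I}$ ($J{\left(I \right)} = 1 \frac{1}{I} = \frac{1}{I}$)
$J^{2}{\left(j{\left(K{\left(0,1 \right)} \right)} \right)} = \left(\frac{1}{\left(-5\right) \sqrt{\frac{1}{-3 + 0 + 1}}}\right)^{2} = \left(\frac{1}{\left(-5\right) \sqrt{\frac{1}{-2}}}\right)^{2} = \left(\frac{1}{\left(-5\right) \sqrt{- \frac{1}{2}}}\right)^{2} = \left(\frac{1}{\left(-5\right) \frac{i \sqrt{2}}{2}}\right)^{2} = \left(\frac{1}{\left(- \frac{5}{2}\right) i \sqrt{2}}\right)^{2} = \left(\frac{i \sqrt{2}}{5}\right)^{2} = - \frac{2}{25}$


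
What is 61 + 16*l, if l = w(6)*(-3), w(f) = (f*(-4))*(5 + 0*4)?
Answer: 5821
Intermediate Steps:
w(f) = -20*f (w(f) = (-4*f)*(5 + 0) = -4*f*5 = -20*f)
l = 360 (l = -20*6*(-3) = -120*(-3) = 360)
61 + 16*l = 61 + 16*360 = 61 + 5760 = 5821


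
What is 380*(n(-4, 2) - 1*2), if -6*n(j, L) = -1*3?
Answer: -570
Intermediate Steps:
n(j, L) = ½ (n(j, L) = -(-1)*3/6 = -⅙*(-3) = ½)
380*(n(-4, 2) - 1*2) = 380*(½ - 1*2) = 380*(½ - 2) = 380*(-3/2) = -570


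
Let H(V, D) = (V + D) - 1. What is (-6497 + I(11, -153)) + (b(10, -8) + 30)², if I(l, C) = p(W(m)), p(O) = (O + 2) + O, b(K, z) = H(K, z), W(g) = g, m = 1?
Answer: -5532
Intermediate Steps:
H(V, D) = -1 + D + V (H(V, D) = (D + V) - 1 = -1 + D + V)
b(K, z) = -1 + K + z (b(K, z) = -1 + z + K = -1 + K + z)
p(O) = 2 + 2*O (p(O) = (2 + O) + O = 2 + 2*O)
I(l, C) = 4 (I(l, C) = 2 + 2*1 = 2 + 2 = 4)
(-6497 + I(11, -153)) + (b(10, -8) + 30)² = (-6497 + 4) + ((-1 + 10 - 8) + 30)² = -6493 + (1 + 30)² = -6493 + 31² = -6493 + 961 = -5532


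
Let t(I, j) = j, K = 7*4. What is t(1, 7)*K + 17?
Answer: 213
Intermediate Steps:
K = 28
t(1, 7)*K + 17 = 7*28 + 17 = 196 + 17 = 213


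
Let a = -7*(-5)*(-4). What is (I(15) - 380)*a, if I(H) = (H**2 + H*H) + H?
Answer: -11900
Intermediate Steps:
I(H) = H + 2*H**2 (I(H) = (H**2 + H**2) + H = 2*H**2 + H = H + 2*H**2)
a = -140 (a = 35*(-4) = -140)
(I(15) - 380)*a = (15*(1 + 2*15) - 380)*(-140) = (15*(1 + 30) - 380)*(-140) = (15*31 - 380)*(-140) = (465 - 380)*(-140) = 85*(-140) = -11900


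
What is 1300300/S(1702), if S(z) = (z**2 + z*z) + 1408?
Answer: 325075/1448754 ≈ 0.22438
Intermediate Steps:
S(z) = 1408 + 2*z**2 (S(z) = (z**2 + z**2) + 1408 = 2*z**2 + 1408 = 1408 + 2*z**2)
1300300/S(1702) = 1300300/(1408 + 2*1702**2) = 1300300/(1408 + 2*2896804) = 1300300/(1408 + 5793608) = 1300300/5795016 = 1300300*(1/5795016) = 325075/1448754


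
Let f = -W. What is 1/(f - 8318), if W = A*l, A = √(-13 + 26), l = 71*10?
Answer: -4159/31317912 + 355*√13/31317912 ≈ -9.1929e-5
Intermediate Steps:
l = 710
A = √13 ≈ 3.6056
W = 710*√13 (W = √13*710 = 710*√13 ≈ 2559.9)
f = -710*√13 ≈ -2559.9
1/(f - 8318) = 1/(-710*√13 - 8318) = 1/(-8318 - 710*√13)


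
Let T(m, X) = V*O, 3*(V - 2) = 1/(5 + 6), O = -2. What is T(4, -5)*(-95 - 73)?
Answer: 7504/11 ≈ 682.18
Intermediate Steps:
V = 67/33 (V = 2 + 1/(3*(5 + 6)) = 2 + (⅓)/11 = 2 + (⅓)*(1/11) = 2 + 1/33 = 67/33 ≈ 2.0303)
T(m, X) = -134/33 (T(m, X) = (67/33)*(-2) = -134/33)
T(4, -5)*(-95 - 73) = -134*(-95 - 73)/33 = -134/33*(-168) = 7504/11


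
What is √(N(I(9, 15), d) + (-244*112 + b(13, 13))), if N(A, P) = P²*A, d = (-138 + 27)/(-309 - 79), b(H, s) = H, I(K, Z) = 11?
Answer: 9*I*√50765109/388 ≈ 165.27*I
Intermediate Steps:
d = 111/388 (d = -111/(-388) = -111*(-1/388) = 111/388 ≈ 0.28608)
N(A, P) = A*P²
√(N(I(9, 15), d) + (-244*112 + b(13, 13))) = √(11*(111/388)² + (-244*112 + 13)) = √(11*(12321/150544) + (-27328 + 13)) = √(135531/150544 - 27315) = √(-4111973829/150544) = 9*I*√50765109/388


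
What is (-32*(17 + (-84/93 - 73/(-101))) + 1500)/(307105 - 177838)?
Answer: 1003772/134911659 ≈ 0.0074402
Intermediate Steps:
(-32*(17 + (-84/93 - 73/(-101))) + 1500)/(307105 - 177838) = (-32*(17 + (-84*1/93 - 73*(-1/101))) + 1500)/129267 = (-32*(17 + (-28/31 + 73/101)) + 1500)*(1/129267) = (-32*(17 - 565/3131) + 1500)*(1/129267) = (-32*52662/3131 + 1500)*(1/129267) = (-1*1685184/3131 + 1500)*(1/129267) = (-1685184/3131 + 1500)*(1/129267) = (3011316/3131)*(1/129267) = 1003772/134911659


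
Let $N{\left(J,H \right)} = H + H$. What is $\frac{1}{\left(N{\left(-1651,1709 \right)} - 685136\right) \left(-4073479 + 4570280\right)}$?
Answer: $- \frac{1}{338678184118} \approx -2.9527 \cdot 10^{-12}$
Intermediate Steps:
$N{\left(J,H \right)} = 2 H$
$\frac{1}{\left(N{\left(-1651,1709 \right)} - 685136\right) \left(-4073479 + 4570280\right)} = \frac{1}{\left(2 \cdot 1709 - 685136\right) \left(-4073479 + 4570280\right)} = \frac{1}{\left(3418 - 685136\right) 496801} = \frac{1}{\left(-681718\right) 496801} = \frac{1}{-338678184118} = - \frac{1}{338678184118}$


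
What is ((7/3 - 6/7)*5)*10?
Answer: 1550/21 ≈ 73.810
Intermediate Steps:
((7/3 - 6/7)*5)*10 = ((31/21)*5)*10 = (155/21)*10 = 1550/21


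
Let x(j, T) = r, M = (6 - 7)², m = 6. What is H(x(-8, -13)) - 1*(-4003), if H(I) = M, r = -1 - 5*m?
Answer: 4004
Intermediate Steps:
r = -31 (r = -1 - 5*6 = -1 - 30 = -31)
M = 1 (M = (-1)² = 1)
x(j, T) = -31
H(I) = 1
H(x(-8, -13)) - 1*(-4003) = 1 - 1*(-4003) = 1 + 4003 = 4004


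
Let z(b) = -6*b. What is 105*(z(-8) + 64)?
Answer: 11760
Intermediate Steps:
105*(z(-8) + 64) = 105*(-6*(-8) + 64) = 105*(48 + 64) = 105*112 = 11760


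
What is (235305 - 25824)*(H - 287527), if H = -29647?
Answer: -66441926694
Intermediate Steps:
(235305 - 25824)*(H - 287527) = (235305 - 25824)*(-29647 - 287527) = 209481*(-317174) = -66441926694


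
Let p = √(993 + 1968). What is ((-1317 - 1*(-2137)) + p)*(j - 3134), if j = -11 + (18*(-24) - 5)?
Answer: -2937240 - 10746*√329 ≈ -3.1322e+6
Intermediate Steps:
j = -448 (j = -11 + (-432 - 5) = -11 - 437 = -448)
p = 3*√329 (p = √2961 = 3*√329 ≈ 54.415)
((-1317 - 1*(-2137)) + p)*(j - 3134) = ((-1317 - 1*(-2137)) + 3*√329)*(-448 - 3134) = ((-1317 + 2137) + 3*√329)*(-3582) = (820 + 3*√329)*(-3582) = -2937240 - 10746*√329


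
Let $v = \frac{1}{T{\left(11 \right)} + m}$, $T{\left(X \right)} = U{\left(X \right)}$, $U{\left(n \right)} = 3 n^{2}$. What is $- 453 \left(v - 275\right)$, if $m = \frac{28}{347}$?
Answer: $\frac{15694922484}{125989} \approx 1.2457 \cdot 10^{5}$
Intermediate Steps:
$T{\left(X \right)} = 3 X^{2}$
$m = \frac{28}{347}$ ($m = 28 \cdot \frac{1}{347} = \frac{28}{347} \approx 0.080692$)
$v = \frac{347}{125989}$ ($v = \frac{1}{3 \cdot 11^{2} + \frac{28}{347}} = \frac{1}{3 \cdot 121 + \frac{28}{347}} = \frac{1}{363 + \frac{28}{347}} = \frac{1}{\frac{125989}{347}} = \frac{347}{125989} \approx 0.0027542$)
$- 453 \left(v - 275\right) = - 453 \left(\frac{347}{125989} - 275\right) = \left(-453\right) \left(- \frac{34646628}{125989}\right) = \frac{15694922484}{125989}$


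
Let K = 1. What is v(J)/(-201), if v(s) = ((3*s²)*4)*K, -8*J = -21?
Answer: -441/1072 ≈ -0.41138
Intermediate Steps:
J = 21/8 (J = -⅛*(-21) = 21/8 ≈ 2.6250)
v(s) = 12*s² (v(s) = ((3*s²)*4)*1 = (12*s²)*1 = 12*s²)
v(J)/(-201) = (12*(21/8)²)/(-201) = (12*(441/64))*(-1/201) = (1323/16)*(-1/201) = -441/1072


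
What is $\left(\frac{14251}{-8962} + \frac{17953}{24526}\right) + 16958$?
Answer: $\frac{931803473564}{54950503} \approx 16957.0$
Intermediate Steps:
$\left(\frac{14251}{-8962} + \frac{17953}{24526}\right) + 16958 = \left(14251 \left(- \frac{1}{8962}\right) + 17953 \cdot \frac{1}{24526}\right) + 16958 = \left(- \frac{14251}{8962} + \frac{17953}{24526}\right) + 16958 = - \frac{47156310}{54950503} + 16958 = \frac{931803473564}{54950503}$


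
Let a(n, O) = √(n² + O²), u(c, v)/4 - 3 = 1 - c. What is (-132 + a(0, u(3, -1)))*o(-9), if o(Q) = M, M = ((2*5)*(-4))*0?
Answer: 0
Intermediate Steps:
u(c, v) = 16 - 4*c (u(c, v) = 12 + 4*(1 - c) = 12 + (4 - 4*c) = 16 - 4*c)
a(n, O) = √(O² + n²)
M = 0 (M = (10*(-4))*0 = -40*0 = 0)
o(Q) = 0
(-132 + a(0, u(3, -1)))*o(-9) = (-132 + √((16 - 4*3)² + 0²))*0 = (-132 + √((16 - 12)² + 0))*0 = (-132 + √(4² + 0))*0 = (-132 + √(16 + 0))*0 = (-132 + √16)*0 = (-132 + 4)*0 = -128*0 = 0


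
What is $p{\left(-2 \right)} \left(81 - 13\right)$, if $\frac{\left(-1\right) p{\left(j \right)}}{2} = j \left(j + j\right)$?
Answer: $-1088$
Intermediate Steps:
$p{\left(j \right)} = - 4 j^{2}$ ($p{\left(j \right)} = - 2 j \left(j + j\right) = - 2 j 2 j = - 2 \cdot 2 j^{2} = - 4 j^{2}$)
$p{\left(-2 \right)} \left(81 - 13\right) = - 4 \left(-2\right)^{2} \left(81 - 13\right) = \left(-4\right) 4 \cdot 68 = \left(-16\right) 68 = -1088$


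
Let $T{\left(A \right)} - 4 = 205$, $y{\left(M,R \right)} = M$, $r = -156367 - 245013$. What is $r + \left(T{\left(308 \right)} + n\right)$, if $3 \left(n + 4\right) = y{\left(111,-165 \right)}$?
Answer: $-401138$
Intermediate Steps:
$r = -401380$
$T{\left(A \right)} = 209$ ($T{\left(A \right)} = 4 + 205 = 209$)
$n = 33$ ($n = -4 + \frac{1}{3} \cdot 111 = -4 + 37 = 33$)
$r + \left(T{\left(308 \right)} + n\right) = -401380 + \left(209 + 33\right) = -401380 + 242 = -401138$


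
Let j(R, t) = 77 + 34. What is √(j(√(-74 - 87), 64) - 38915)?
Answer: 2*I*√9701 ≈ 196.99*I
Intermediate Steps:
j(R, t) = 111
√(j(√(-74 - 87), 64) - 38915) = √(111 - 38915) = √(-38804) = 2*I*√9701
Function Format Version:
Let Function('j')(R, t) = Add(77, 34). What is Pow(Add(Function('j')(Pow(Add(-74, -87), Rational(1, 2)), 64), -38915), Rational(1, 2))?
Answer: Mul(2, I, Pow(9701, Rational(1, 2))) ≈ Mul(196.99, I)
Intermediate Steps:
Function('j')(R, t) = 111
Pow(Add(Function('j')(Pow(Add(-74, -87), Rational(1, 2)), 64), -38915), Rational(1, 2)) = Pow(Add(111, -38915), Rational(1, 2)) = Pow(-38804, Rational(1, 2)) = Mul(2, I, Pow(9701, Rational(1, 2)))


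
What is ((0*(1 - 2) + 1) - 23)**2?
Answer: 484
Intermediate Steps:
((0*(1 - 2) + 1) - 23)**2 = ((0*(-1) + 1) - 23)**2 = ((0 + 1) - 23)**2 = (1 - 23)**2 = (-22)**2 = 484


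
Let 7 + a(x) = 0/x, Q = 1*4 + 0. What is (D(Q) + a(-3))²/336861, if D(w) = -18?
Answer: 625/336861 ≈ 0.0018554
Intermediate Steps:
Q = 4 (Q = 4 + 0 = 4)
a(x) = -7 (a(x) = -7 + 0/x = -7 + 0 = -7)
(D(Q) + a(-3))²/336861 = (-18 - 7)²/336861 = (-25)²*(1/336861) = 625*(1/336861) = 625/336861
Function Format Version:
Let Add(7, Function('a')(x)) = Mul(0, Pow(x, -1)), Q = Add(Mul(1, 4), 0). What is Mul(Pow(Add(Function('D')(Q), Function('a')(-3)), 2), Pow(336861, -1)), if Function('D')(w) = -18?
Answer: Rational(625, 336861) ≈ 0.0018554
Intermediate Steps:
Q = 4 (Q = Add(4, 0) = 4)
Function('a')(x) = -7 (Function('a')(x) = Add(-7, Mul(0, Pow(x, -1))) = Add(-7, 0) = -7)
Mul(Pow(Add(Function('D')(Q), Function('a')(-3)), 2), Pow(336861, -1)) = Mul(Pow(Add(-18, -7), 2), Pow(336861, -1)) = Mul(Pow(-25, 2), Rational(1, 336861)) = Mul(625, Rational(1, 336861)) = Rational(625, 336861)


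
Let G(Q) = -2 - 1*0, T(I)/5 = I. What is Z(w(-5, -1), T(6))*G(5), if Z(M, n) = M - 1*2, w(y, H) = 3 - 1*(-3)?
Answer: -8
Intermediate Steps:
w(y, H) = 6 (w(y, H) = 3 + 3 = 6)
T(I) = 5*I
G(Q) = -2 (G(Q) = -2 + 0 = -2)
Z(M, n) = -2 + M (Z(M, n) = M - 2 = -2 + M)
Z(w(-5, -1), T(6))*G(5) = (-2 + 6)*(-2) = 4*(-2) = -8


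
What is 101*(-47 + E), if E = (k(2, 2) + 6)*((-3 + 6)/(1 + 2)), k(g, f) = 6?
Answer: -3535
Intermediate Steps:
E = 12 (E = (6 + 6)*((-3 + 6)/(1 + 2)) = 12*(3/3) = 12*(3*(⅓)) = 12*1 = 12)
101*(-47 + E) = 101*(-47 + 12) = 101*(-35) = -3535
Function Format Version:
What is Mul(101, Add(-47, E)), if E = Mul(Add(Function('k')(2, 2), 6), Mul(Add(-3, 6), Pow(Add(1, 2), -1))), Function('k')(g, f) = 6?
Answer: -3535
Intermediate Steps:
E = 12 (E = Mul(Add(6, 6), Mul(Add(-3, 6), Pow(Add(1, 2), -1))) = Mul(12, Mul(3, Pow(3, -1))) = Mul(12, Mul(3, Rational(1, 3))) = Mul(12, 1) = 12)
Mul(101, Add(-47, E)) = Mul(101, Add(-47, 12)) = Mul(101, -35) = -3535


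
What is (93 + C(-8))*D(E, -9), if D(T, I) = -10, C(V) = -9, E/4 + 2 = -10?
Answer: -840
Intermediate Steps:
E = -48 (E = -8 + 4*(-10) = -8 - 40 = -48)
(93 + C(-8))*D(E, -9) = (93 - 9)*(-10) = 84*(-10) = -840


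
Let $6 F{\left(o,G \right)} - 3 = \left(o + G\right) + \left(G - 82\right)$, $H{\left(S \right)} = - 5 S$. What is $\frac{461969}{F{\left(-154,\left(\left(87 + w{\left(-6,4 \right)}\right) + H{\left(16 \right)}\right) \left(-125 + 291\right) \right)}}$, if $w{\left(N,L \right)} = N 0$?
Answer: $\frac{923938}{697} \approx 1325.6$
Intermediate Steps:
$w{\left(N,L \right)} = 0$
$F{\left(o,G \right)} = - \frac{79}{6} + \frac{G}{3} + \frac{o}{6}$ ($F{\left(o,G \right)} = \frac{1}{2} + \frac{\left(o + G\right) + \left(G - 82\right)}{6} = \frac{1}{2} + \frac{\left(G + o\right) + \left(-82 + G\right)}{6} = \frac{1}{2} + \frac{-82 + o + 2 G}{6} = \frac{1}{2} + \left(- \frac{41}{3} + \frac{G}{3} + \frac{o}{6}\right) = - \frac{79}{6} + \frac{G}{3} + \frac{o}{6}$)
$\frac{461969}{F{\left(-154,\left(\left(87 + w{\left(-6,4 \right)}\right) + H{\left(16 \right)}\right) \left(-125 + 291\right) \right)}} = \frac{461969}{- \frac{79}{6} + \frac{\left(\left(87 + 0\right) - 80\right) \left(-125 + 291\right)}{3} + \frac{1}{6} \left(-154\right)} = \frac{461969}{- \frac{79}{6} + \frac{\left(87 - 80\right) 166}{3} - \frac{77}{3}} = \frac{461969}{- \frac{79}{6} + \frac{7 \cdot 166}{3} - \frac{77}{3}} = \frac{461969}{- \frac{79}{6} + \frac{1}{3} \cdot 1162 - \frac{77}{3}} = \frac{461969}{- \frac{79}{6} + \frac{1162}{3} - \frac{77}{3}} = \frac{461969}{\frac{697}{2}} = 461969 \cdot \frac{2}{697} = \frac{923938}{697}$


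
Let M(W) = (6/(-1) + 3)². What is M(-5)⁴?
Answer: 6561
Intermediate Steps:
M(W) = 9 (M(W) = (6*(-1) + 3)² = (-6 + 3)² = (-3)² = 9)
M(-5)⁴ = 9⁴ = 6561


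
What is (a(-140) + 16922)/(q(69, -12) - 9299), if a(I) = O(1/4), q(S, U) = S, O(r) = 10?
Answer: -8466/4615 ≈ -1.8345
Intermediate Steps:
a(I) = 10
(a(-140) + 16922)/(q(69, -12) - 9299) = (10 + 16922)/(69 - 9299) = 16932/(-9230) = 16932*(-1/9230) = -8466/4615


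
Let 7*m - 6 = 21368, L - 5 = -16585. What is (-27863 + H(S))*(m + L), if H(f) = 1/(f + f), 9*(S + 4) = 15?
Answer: 18467794155/49 ≈ 3.7689e+8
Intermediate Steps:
S = -7/3 (S = -4 + (1/9)*15 = -4 + 5/3 = -7/3 ≈ -2.3333)
L = -16580 (L = 5 - 16585 = -16580)
H(f) = 1/(2*f)
m = 21374/7 (m = 6/7 + (1/7)*21368 = 6/7 + 21368/7 = 21374/7 ≈ 3053.4)
(-27863 + H(S))*(m + L) = (-27863 + 1/(2*(-7/3)))*(21374/7 - 16580) = (-27863 + (1/2)*(-3/7))*(-94686/7) = (-27863 - 3/14)*(-94686/7) = -390085/14*(-94686/7) = 18467794155/49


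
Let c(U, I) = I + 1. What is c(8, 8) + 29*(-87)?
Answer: -2514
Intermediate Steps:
c(U, I) = 1 + I
c(8, 8) + 29*(-87) = (1 + 8) + 29*(-87) = 9 - 2523 = -2514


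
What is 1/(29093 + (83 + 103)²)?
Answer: 1/63689 ≈ 1.5701e-5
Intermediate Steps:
1/(29093 + (83 + 103)²) = 1/(29093 + 186²) = 1/(29093 + 34596) = 1/63689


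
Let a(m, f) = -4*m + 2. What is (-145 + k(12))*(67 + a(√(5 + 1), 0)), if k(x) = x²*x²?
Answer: 1420779 - 82364*√6 ≈ 1.2190e+6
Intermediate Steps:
a(m, f) = 2 - 4*m
k(x) = x⁴
(-145 + k(12))*(67 + a(√(5 + 1), 0)) = (-145 + 12⁴)*(67 + (2 - 4*√(5 + 1))) = (-145 + 20736)*(67 + (2 - 4*√6)) = 20591*(69 - 4*√6) = 1420779 - 82364*√6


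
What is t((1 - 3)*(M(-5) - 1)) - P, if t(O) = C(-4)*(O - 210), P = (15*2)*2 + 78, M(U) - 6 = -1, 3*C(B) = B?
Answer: 458/3 ≈ 152.67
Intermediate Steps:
C(B) = B/3
M(U) = 5 (M(U) = 6 - 1 = 5)
P = 138 (P = 30*2 + 78 = 60 + 78 = 138)
t(O) = 280 - 4*O/3 (t(O) = ((⅓)*(-4))*(O - 210) = -4*(-210 + O)/3 = 280 - 4*O/3)
t((1 - 3)*(M(-5) - 1)) - P = (280 - 4*(1 - 3)*(5 - 1)/3) - 1*138 = (280 - (-8)*4/3) - 138 = (280 - 4/3*(-8)) - 138 = (280 + 32/3) - 138 = 872/3 - 138 = 458/3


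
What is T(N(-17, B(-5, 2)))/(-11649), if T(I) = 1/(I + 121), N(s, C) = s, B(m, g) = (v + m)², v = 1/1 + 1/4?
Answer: -1/1211496 ≈ -8.2543e-7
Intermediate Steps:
v = 5/4 (v = 1*1 + 1*(¼) = 1 + ¼ = 5/4 ≈ 1.2500)
B(m, g) = (5/4 + m)²
T(I) = 1/(121 + I)
T(N(-17, B(-5, 2)))/(-11649) = 1/((121 - 17)*(-11649)) = -1/11649/104 = (1/104)*(-1/11649) = -1/1211496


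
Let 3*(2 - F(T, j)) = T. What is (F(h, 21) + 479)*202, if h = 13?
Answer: 288860/3 ≈ 96287.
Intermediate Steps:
F(T, j) = 2 - T/3
(F(h, 21) + 479)*202 = ((2 - ⅓*13) + 479)*202 = ((2 - 13/3) + 479)*202 = (-7/3 + 479)*202 = (1430/3)*202 = 288860/3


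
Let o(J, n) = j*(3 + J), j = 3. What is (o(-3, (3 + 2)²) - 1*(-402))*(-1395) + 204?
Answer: -560586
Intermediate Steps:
o(J, n) = 9 + 3*J (o(J, n) = 3*(3 + J) = 9 + 3*J)
(o(-3, (3 + 2)²) - 1*(-402))*(-1395) + 204 = ((9 + 3*(-3)) - 1*(-402))*(-1395) + 204 = ((9 - 9) + 402)*(-1395) + 204 = (0 + 402)*(-1395) + 204 = 402*(-1395) + 204 = -560790 + 204 = -560586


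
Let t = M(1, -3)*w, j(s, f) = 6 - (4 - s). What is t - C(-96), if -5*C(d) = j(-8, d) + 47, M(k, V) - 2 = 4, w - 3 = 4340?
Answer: 130331/5 ≈ 26066.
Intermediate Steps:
w = 4343 (w = 3 + 4340 = 4343)
j(s, f) = 2 + s (j(s, f) = 6 + (-4 + s) = 2 + s)
M(k, V) = 6 (M(k, V) = 2 + 4 = 6)
C(d) = -41/5 (C(d) = -((2 - 8) + 47)/5 = -(-6 + 47)/5 = -1/5*41 = -41/5)
t = 26058 (t = 6*4343 = 26058)
t - C(-96) = 26058 - 1*(-41/5) = 26058 + 41/5 = 130331/5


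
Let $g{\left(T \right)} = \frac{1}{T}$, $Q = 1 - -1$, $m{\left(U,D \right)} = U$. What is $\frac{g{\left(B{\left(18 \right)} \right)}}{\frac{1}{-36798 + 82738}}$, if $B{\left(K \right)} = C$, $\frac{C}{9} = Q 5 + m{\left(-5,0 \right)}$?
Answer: $\frac{9188}{9} \approx 1020.9$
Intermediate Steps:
$Q = 2$ ($Q = 1 + 1 = 2$)
$C = 45$ ($C = 9 \left(2 \cdot 5 - 5\right) = 9 \left(10 - 5\right) = 9 \cdot 5 = 45$)
$B{\left(K \right)} = 45$
$\frac{g{\left(B{\left(18 \right)} \right)}}{\frac{1}{-36798 + 82738}} = \frac{1}{45 \frac{1}{-36798 + 82738}} = \frac{1}{45 \cdot \frac{1}{45940}} = \frac{\frac{1}{\frac{1}{45940}}}{45} = \frac{1}{45} \cdot 45940 = \frac{9188}{9}$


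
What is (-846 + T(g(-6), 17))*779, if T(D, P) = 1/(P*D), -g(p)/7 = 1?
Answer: -78425825/119 ≈ -6.5904e+5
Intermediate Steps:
g(p) = -7 (g(p) = -7*1 = -7)
T(D, P) = 1/(D*P)
(-846 + T(g(-6), 17))*779 = (-846 + 1/(-7*17))*779 = (-846 - ⅐*1/17)*779 = (-846 - 1/119)*779 = -100675/119*779 = -78425825/119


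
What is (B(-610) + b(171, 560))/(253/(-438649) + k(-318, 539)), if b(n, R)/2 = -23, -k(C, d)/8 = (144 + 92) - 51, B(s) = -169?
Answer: 94309535/649200773 ≈ 0.14527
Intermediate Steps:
k(C, d) = -1480 (k(C, d) = -8*((144 + 92) - 51) = -8*(236 - 51) = -8*185 = -1480)
b(n, R) = -46 (b(n, R) = 2*(-23) = -46)
(B(-610) + b(171, 560))/(253/(-438649) + k(-318, 539)) = (-169 - 46)/(253/(-438649) - 1480) = -215/(253*(-1/438649) - 1480) = -215/(-253/438649 - 1480) = -215/(-649200773/438649) = -215*(-438649/649200773) = 94309535/649200773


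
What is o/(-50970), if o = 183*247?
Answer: -15067/16990 ≈ -0.88682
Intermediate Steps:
o = 45201
o/(-50970) = 45201/(-50970) = 45201*(-1/50970) = -15067/16990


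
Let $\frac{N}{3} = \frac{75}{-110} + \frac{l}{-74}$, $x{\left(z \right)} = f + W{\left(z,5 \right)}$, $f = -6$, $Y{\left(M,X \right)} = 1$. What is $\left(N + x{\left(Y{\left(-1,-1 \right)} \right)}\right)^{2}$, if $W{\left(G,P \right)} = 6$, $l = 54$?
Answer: $\frac{11881809}{662596} \approx 17.932$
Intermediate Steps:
$x{\left(z \right)} = 0$ ($x{\left(z \right)} = -6 + 6 = 0$)
$N = - \frac{3447}{814}$ ($N = 3 \left(\frac{75}{-110} + \frac{54}{-74}\right) = 3 \left(75 \left(- \frac{1}{110}\right) + 54 \left(- \frac{1}{74}\right)\right) = 3 \left(- \frac{15}{22} - \frac{27}{37}\right) = 3 \left(- \frac{1149}{814}\right) = - \frac{3447}{814} \approx -4.2346$)
$\left(N + x{\left(Y{\left(-1,-1 \right)} \right)}\right)^{2} = \left(- \frac{3447}{814} + 0\right)^{2} = \left(- \frac{3447}{814}\right)^{2} = \frac{11881809}{662596}$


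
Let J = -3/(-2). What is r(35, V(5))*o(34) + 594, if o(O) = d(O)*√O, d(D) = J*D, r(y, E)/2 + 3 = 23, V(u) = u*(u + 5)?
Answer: 594 + 2040*√34 ≈ 12489.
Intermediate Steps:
V(u) = u*(5 + u)
r(y, E) = 40 (r(y, E) = -6 + 2*23 = -6 + 46 = 40)
J = 3/2 (J = -3*(-½) = 3/2 ≈ 1.5000)
d(D) = 3*D/2
o(O) = 3*O^(3/2)/2 (o(O) = (3*O/2)*√O = 3*O^(3/2)/2)
r(35, V(5))*o(34) + 594 = 40*(3*34^(3/2)/2) + 594 = 40*(3*(34*√34)/2) + 594 = 40*(51*√34) + 594 = 2040*√34 + 594 = 594 + 2040*√34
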